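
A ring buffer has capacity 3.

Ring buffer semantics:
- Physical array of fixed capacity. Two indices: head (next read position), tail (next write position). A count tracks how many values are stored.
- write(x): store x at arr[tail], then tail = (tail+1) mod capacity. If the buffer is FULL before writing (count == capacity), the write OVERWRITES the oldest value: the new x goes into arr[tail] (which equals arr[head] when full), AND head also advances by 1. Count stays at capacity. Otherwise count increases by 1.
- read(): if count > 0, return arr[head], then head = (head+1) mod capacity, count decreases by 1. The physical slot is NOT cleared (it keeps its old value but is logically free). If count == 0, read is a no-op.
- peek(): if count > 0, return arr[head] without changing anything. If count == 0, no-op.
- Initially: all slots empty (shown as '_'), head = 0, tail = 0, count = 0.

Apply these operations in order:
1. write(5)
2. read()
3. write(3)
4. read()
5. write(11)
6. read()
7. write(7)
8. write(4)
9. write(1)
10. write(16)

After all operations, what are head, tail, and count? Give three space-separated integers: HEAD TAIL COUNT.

Answer: 1 1 3

Derivation:
After op 1 (write(5)): arr=[5 _ _] head=0 tail=1 count=1
After op 2 (read()): arr=[5 _ _] head=1 tail=1 count=0
After op 3 (write(3)): arr=[5 3 _] head=1 tail=2 count=1
After op 4 (read()): arr=[5 3 _] head=2 tail=2 count=0
After op 5 (write(11)): arr=[5 3 11] head=2 tail=0 count=1
After op 6 (read()): arr=[5 3 11] head=0 tail=0 count=0
After op 7 (write(7)): arr=[7 3 11] head=0 tail=1 count=1
After op 8 (write(4)): arr=[7 4 11] head=0 tail=2 count=2
After op 9 (write(1)): arr=[7 4 1] head=0 tail=0 count=3
After op 10 (write(16)): arr=[16 4 1] head=1 tail=1 count=3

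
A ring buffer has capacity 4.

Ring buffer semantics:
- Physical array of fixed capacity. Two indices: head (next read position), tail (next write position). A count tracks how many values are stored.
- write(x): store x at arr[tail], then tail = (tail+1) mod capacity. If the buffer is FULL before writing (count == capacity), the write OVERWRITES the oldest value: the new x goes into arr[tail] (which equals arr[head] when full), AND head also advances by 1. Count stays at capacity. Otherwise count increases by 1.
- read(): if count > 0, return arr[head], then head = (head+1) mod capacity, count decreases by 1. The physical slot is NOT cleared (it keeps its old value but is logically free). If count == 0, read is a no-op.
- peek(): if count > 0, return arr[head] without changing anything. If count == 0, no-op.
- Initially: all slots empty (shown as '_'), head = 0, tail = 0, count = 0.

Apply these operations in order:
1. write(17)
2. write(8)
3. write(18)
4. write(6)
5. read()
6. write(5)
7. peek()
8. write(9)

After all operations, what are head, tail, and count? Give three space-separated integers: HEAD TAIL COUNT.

After op 1 (write(17)): arr=[17 _ _ _] head=0 tail=1 count=1
After op 2 (write(8)): arr=[17 8 _ _] head=0 tail=2 count=2
After op 3 (write(18)): arr=[17 8 18 _] head=0 tail=3 count=3
After op 4 (write(6)): arr=[17 8 18 6] head=0 tail=0 count=4
After op 5 (read()): arr=[17 8 18 6] head=1 tail=0 count=3
After op 6 (write(5)): arr=[5 8 18 6] head=1 tail=1 count=4
After op 7 (peek()): arr=[5 8 18 6] head=1 tail=1 count=4
After op 8 (write(9)): arr=[5 9 18 6] head=2 tail=2 count=4

Answer: 2 2 4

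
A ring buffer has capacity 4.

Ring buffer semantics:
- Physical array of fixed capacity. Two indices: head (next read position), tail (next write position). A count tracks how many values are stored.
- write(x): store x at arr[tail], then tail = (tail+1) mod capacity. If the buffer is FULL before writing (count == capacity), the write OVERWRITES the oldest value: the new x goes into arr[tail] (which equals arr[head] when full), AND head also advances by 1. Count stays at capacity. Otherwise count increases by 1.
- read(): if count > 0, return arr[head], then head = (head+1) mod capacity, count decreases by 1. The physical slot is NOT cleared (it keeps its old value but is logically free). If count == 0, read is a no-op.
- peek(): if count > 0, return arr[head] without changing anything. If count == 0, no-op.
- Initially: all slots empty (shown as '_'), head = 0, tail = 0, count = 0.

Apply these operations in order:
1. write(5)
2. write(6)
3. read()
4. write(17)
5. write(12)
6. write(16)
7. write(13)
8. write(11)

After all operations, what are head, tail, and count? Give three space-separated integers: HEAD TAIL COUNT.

Answer: 3 3 4

Derivation:
After op 1 (write(5)): arr=[5 _ _ _] head=0 tail=1 count=1
After op 2 (write(6)): arr=[5 6 _ _] head=0 tail=2 count=2
After op 3 (read()): arr=[5 6 _ _] head=1 tail=2 count=1
After op 4 (write(17)): arr=[5 6 17 _] head=1 tail=3 count=2
After op 5 (write(12)): arr=[5 6 17 12] head=1 tail=0 count=3
After op 6 (write(16)): arr=[16 6 17 12] head=1 tail=1 count=4
After op 7 (write(13)): arr=[16 13 17 12] head=2 tail=2 count=4
After op 8 (write(11)): arr=[16 13 11 12] head=3 tail=3 count=4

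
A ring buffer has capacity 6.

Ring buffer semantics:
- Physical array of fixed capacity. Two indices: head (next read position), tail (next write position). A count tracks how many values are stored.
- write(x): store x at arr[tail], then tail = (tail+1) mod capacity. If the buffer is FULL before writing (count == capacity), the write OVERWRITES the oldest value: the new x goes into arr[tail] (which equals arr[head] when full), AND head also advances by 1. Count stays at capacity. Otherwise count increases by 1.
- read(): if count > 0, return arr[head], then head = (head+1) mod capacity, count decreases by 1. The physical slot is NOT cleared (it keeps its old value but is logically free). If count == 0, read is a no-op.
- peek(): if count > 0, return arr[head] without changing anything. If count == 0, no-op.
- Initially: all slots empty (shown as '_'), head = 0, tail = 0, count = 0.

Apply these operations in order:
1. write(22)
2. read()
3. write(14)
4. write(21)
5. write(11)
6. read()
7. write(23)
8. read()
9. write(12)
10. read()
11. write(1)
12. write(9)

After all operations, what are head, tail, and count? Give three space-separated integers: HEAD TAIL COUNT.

After op 1 (write(22)): arr=[22 _ _ _ _ _] head=0 tail=1 count=1
After op 2 (read()): arr=[22 _ _ _ _ _] head=1 tail=1 count=0
After op 3 (write(14)): arr=[22 14 _ _ _ _] head=1 tail=2 count=1
After op 4 (write(21)): arr=[22 14 21 _ _ _] head=1 tail=3 count=2
After op 5 (write(11)): arr=[22 14 21 11 _ _] head=1 tail=4 count=3
After op 6 (read()): arr=[22 14 21 11 _ _] head=2 tail=4 count=2
After op 7 (write(23)): arr=[22 14 21 11 23 _] head=2 tail=5 count=3
After op 8 (read()): arr=[22 14 21 11 23 _] head=3 tail=5 count=2
After op 9 (write(12)): arr=[22 14 21 11 23 12] head=3 tail=0 count=3
After op 10 (read()): arr=[22 14 21 11 23 12] head=4 tail=0 count=2
After op 11 (write(1)): arr=[1 14 21 11 23 12] head=4 tail=1 count=3
After op 12 (write(9)): arr=[1 9 21 11 23 12] head=4 tail=2 count=4

Answer: 4 2 4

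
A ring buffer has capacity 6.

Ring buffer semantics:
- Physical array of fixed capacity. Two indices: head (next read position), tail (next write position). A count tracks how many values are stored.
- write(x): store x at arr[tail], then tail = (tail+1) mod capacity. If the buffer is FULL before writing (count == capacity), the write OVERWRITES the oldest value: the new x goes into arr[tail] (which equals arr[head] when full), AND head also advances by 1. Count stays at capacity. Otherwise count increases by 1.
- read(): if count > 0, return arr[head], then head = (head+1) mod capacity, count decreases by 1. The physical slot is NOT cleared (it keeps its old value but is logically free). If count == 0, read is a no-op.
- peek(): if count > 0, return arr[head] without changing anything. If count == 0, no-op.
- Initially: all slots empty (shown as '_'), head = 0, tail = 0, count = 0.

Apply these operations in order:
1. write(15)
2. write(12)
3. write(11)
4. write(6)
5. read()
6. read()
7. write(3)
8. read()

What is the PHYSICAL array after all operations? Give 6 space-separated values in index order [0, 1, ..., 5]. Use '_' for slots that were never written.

After op 1 (write(15)): arr=[15 _ _ _ _ _] head=0 tail=1 count=1
After op 2 (write(12)): arr=[15 12 _ _ _ _] head=0 tail=2 count=2
After op 3 (write(11)): arr=[15 12 11 _ _ _] head=0 tail=3 count=3
After op 4 (write(6)): arr=[15 12 11 6 _ _] head=0 tail=4 count=4
After op 5 (read()): arr=[15 12 11 6 _ _] head=1 tail=4 count=3
After op 6 (read()): arr=[15 12 11 6 _ _] head=2 tail=4 count=2
After op 7 (write(3)): arr=[15 12 11 6 3 _] head=2 tail=5 count=3
After op 8 (read()): arr=[15 12 11 6 3 _] head=3 tail=5 count=2

Answer: 15 12 11 6 3 _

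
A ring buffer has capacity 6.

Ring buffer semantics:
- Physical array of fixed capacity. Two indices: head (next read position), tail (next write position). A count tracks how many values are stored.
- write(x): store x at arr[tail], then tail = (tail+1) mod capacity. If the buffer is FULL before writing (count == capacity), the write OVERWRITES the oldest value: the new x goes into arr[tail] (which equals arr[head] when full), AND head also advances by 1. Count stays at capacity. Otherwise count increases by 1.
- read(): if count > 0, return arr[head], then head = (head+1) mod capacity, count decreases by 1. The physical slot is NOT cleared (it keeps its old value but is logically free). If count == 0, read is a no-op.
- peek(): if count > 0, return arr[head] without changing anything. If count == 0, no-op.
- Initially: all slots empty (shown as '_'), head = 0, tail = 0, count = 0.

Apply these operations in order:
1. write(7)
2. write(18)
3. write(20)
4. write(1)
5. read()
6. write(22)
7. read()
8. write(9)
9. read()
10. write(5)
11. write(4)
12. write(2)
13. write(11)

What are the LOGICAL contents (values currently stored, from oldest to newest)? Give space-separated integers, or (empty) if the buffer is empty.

After op 1 (write(7)): arr=[7 _ _ _ _ _] head=0 tail=1 count=1
After op 2 (write(18)): arr=[7 18 _ _ _ _] head=0 tail=2 count=2
After op 3 (write(20)): arr=[7 18 20 _ _ _] head=0 tail=3 count=3
After op 4 (write(1)): arr=[7 18 20 1 _ _] head=0 tail=4 count=4
After op 5 (read()): arr=[7 18 20 1 _ _] head=1 tail=4 count=3
After op 6 (write(22)): arr=[7 18 20 1 22 _] head=1 tail=5 count=4
After op 7 (read()): arr=[7 18 20 1 22 _] head=2 tail=5 count=3
After op 8 (write(9)): arr=[7 18 20 1 22 9] head=2 tail=0 count=4
After op 9 (read()): arr=[7 18 20 1 22 9] head=3 tail=0 count=3
After op 10 (write(5)): arr=[5 18 20 1 22 9] head=3 tail=1 count=4
After op 11 (write(4)): arr=[5 4 20 1 22 9] head=3 tail=2 count=5
After op 12 (write(2)): arr=[5 4 2 1 22 9] head=3 tail=3 count=6
After op 13 (write(11)): arr=[5 4 2 11 22 9] head=4 tail=4 count=6

Answer: 22 9 5 4 2 11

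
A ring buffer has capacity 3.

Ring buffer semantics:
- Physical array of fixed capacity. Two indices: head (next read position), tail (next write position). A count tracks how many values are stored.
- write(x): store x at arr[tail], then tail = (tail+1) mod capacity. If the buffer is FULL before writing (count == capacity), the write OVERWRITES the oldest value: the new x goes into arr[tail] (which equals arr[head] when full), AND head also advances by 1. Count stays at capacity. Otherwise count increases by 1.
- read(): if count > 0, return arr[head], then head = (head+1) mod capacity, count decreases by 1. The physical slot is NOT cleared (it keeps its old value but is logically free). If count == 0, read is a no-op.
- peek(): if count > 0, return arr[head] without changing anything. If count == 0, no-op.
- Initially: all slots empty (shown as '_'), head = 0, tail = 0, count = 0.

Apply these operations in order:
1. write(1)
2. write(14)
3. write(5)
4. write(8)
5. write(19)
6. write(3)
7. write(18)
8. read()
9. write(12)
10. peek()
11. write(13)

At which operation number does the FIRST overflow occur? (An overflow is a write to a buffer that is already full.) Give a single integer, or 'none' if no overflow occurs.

Answer: 4

Derivation:
After op 1 (write(1)): arr=[1 _ _] head=0 tail=1 count=1
After op 2 (write(14)): arr=[1 14 _] head=0 tail=2 count=2
After op 3 (write(5)): arr=[1 14 5] head=0 tail=0 count=3
After op 4 (write(8)): arr=[8 14 5] head=1 tail=1 count=3
After op 5 (write(19)): arr=[8 19 5] head=2 tail=2 count=3
After op 6 (write(3)): arr=[8 19 3] head=0 tail=0 count=3
After op 7 (write(18)): arr=[18 19 3] head=1 tail=1 count=3
After op 8 (read()): arr=[18 19 3] head=2 tail=1 count=2
After op 9 (write(12)): arr=[18 12 3] head=2 tail=2 count=3
After op 10 (peek()): arr=[18 12 3] head=2 tail=2 count=3
After op 11 (write(13)): arr=[18 12 13] head=0 tail=0 count=3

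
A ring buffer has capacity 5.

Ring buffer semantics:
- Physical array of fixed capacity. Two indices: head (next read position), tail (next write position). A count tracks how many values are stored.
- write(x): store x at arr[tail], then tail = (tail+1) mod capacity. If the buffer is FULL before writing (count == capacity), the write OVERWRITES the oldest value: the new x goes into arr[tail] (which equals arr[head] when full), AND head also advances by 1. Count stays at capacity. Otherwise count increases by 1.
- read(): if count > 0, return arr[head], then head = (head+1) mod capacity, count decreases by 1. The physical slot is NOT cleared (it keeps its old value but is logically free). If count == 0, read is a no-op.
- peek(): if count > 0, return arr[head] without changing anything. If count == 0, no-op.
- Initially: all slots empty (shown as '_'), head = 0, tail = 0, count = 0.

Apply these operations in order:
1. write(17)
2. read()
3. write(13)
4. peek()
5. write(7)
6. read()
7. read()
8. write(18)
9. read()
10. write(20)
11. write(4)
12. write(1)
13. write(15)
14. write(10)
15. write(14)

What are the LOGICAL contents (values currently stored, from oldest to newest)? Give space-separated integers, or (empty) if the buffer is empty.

After op 1 (write(17)): arr=[17 _ _ _ _] head=0 tail=1 count=1
After op 2 (read()): arr=[17 _ _ _ _] head=1 tail=1 count=0
After op 3 (write(13)): arr=[17 13 _ _ _] head=1 tail=2 count=1
After op 4 (peek()): arr=[17 13 _ _ _] head=1 tail=2 count=1
After op 5 (write(7)): arr=[17 13 7 _ _] head=1 tail=3 count=2
After op 6 (read()): arr=[17 13 7 _ _] head=2 tail=3 count=1
After op 7 (read()): arr=[17 13 7 _ _] head=3 tail=3 count=0
After op 8 (write(18)): arr=[17 13 7 18 _] head=3 tail=4 count=1
After op 9 (read()): arr=[17 13 7 18 _] head=4 tail=4 count=0
After op 10 (write(20)): arr=[17 13 7 18 20] head=4 tail=0 count=1
After op 11 (write(4)): arr=[4 13 7 18 20] head=4 tail=1 count=2
After op 12 (write(1)): arr=[4 1 7 18 20] head=4 tail=2 count=3
After op 13 (write(15)): arr=[4 1 15 18 20] head=4 tail=3 count=4
After op 14 (write(10)): arr=[4 1 15 10 20] head=4 tail=4 count=5
After op 15 (write(14)): arr=[4 1 15 10 14] head=0 tail=0 count=5

Answer: 4 1 15 10 14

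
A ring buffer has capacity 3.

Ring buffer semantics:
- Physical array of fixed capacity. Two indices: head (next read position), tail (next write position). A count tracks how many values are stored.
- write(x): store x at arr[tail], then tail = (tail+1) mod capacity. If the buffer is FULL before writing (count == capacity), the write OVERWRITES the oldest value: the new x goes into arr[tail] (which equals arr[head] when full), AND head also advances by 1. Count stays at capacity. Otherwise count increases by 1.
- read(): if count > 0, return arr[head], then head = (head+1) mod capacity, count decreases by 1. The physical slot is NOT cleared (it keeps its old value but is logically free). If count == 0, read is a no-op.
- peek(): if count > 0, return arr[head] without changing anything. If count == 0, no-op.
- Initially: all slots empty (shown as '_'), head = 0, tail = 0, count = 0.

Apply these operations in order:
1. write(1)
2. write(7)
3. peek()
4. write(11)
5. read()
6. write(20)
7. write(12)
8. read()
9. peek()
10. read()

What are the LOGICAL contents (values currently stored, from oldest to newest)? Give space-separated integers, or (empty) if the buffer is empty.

After op 1 (write(1)): arr=[1 _ _] head=0 tail=1 count=1
After op 2 (write(7)): arr=[1 7 _] head=0 tail=2 count=2
After op 3 (peek()): arr=[1 7 _] head=0 tail=2 count=2
After op 4 (write(11)): arr=[1 7 11] head=0 tail=0 count=3
After op 5 (read()): arr=[1 7 11] head=1 tail=0 count=2
After op 6 (write(20)): arr=[20 7 11] head=1 tail=1 count=3
After op 7 (write(12)): arr=[20 12 11] head=2 tail=2 count=3
After op 8 (read()): arr=[20 12 11] head=0 tail=2 count=2
After op 9 (peek()): arr=[20 12 11] head=0 tail=2 count=2
After op 10 (read()): arr=[20 12 11] head=1 tail=2 count=1

Answer: 12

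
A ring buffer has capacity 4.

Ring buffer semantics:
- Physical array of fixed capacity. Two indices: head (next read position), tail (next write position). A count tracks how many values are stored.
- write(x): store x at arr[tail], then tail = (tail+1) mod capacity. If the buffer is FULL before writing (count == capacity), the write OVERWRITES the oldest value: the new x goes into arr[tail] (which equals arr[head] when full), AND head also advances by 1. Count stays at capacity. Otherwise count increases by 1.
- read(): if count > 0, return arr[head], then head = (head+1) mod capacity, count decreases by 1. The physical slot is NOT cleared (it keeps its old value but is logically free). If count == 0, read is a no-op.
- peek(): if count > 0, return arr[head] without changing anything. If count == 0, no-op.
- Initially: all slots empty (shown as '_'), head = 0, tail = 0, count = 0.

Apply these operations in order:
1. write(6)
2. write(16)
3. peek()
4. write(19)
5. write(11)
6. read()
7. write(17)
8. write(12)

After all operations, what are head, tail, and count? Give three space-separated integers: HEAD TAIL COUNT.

Answer: 2 2 4

Derivation:
After op 1 (write(6)): arr=[6 _ _ _] head=0 tail=1 count=1
After op 2 (write(16)): arr=[6 16 _ _] head=0 tail=2 count=2
After op 3 (peek()): arr=[6 16 _ _] head=0 tail=2 count=2
After op 4 (write(19)): arr=[6 16 19 _] head=0 tail=3 count=3
After op 5 (write(11)): arr=[6 16 19 11] head=0 tail=0 count=4
After op 6 (read()): arr=[6 16 19 11] head=1 tail=0 count=3
After op 7 (write(17)): arr=[17 16 19 11] head=1 tail=1 count=4
After op 8 (write(12)): arr=[17 12 19 11] head=2 tail=2 count=4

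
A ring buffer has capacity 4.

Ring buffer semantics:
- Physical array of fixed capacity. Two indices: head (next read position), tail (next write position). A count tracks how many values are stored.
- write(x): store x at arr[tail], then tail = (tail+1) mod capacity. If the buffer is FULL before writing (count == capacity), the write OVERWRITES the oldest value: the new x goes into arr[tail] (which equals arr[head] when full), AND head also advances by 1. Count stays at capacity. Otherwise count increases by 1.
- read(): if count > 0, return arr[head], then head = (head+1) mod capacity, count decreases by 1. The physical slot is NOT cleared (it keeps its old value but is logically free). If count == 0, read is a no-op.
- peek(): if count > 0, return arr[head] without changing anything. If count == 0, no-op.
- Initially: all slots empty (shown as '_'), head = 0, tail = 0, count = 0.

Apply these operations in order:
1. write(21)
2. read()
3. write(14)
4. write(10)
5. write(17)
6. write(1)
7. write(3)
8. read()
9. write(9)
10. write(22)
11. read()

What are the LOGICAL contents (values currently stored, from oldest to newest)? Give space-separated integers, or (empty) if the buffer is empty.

Answer: 3 9 22

Derivation:
After op 1 (write(21)): arr=[21 _ _ _] head=0 tail=1 count=1
After op 2 (read()): arr=[21 _ _ _] head=1 tail=1 count=0
After op 3 (write(14)): arr=[21 14 _ _] head=1 tail=2 count=1
After op 4 (write(10)): arr=[21 14 10 _] head=1 tail=3 count=2
After op 5 (write(17)): arr=[21 14 10 17] head=1 tail=0 count=3
After op 6 (write(1)): arr=[1 14 10 17] head=1 tail=1 count=4
After op 7 (write(3)): arr=[1 3 10 17] head=2 tail=2 count=4
After op 8 (read()): arr=[1 3 10 17] head=3 tail=2 count=3
After op 9 (write(9)): arr=[1 3 9 17] head=3 tail=3 count=4
After op 10 (write(22)): arr=[1 3 9 22] head=0 tail=0 count=4
After op 11 (read()): arr=[1 3 9 22] head=1 tail=0 count=3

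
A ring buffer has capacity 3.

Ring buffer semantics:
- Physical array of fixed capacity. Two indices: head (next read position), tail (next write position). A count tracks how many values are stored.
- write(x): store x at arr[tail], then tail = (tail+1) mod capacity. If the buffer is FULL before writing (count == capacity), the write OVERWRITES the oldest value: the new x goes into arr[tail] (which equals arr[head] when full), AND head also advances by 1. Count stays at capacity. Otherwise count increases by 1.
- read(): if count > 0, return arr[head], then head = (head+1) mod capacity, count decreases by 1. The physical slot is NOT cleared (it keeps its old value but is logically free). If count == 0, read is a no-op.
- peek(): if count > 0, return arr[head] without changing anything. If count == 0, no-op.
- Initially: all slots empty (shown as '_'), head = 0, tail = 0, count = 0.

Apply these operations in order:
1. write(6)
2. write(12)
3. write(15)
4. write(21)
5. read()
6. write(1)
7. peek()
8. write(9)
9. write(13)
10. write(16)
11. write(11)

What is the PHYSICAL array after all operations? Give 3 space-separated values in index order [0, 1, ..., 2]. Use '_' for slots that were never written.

After op 1 (write(6)): arr=[6 _ _] head=0 tail=1 count=1
After op 2 (write(12)): arr=[6 12 _] head=0 tail=2 count=2
After op 3 (write(15)): arr=[6 12 15] head=0 tail=0 count=3
After op 4 (write(21)): arr=[21 12 15] head=1 tail=1 count=3
After op 5 (read()): arr=[21 12 15] head=2 tail=1 count=2
After op 6 (write(1)): arr=[21 1 15] head=2 tail=2 count=3
After op 7 (peek()): arr=[21 1 15] head=2 tail=2 count=3
After op 8 (write(9)): arr=[21 1 9] head=0 tail=0 count=3
After op 9 (write(13)): arr=[13 1 9] head=1 tail=1 count=3
After op 10 (write(16)): arr=[13 16 9] head=2 tail=2 count=3
After op 11 (write(11)): arr=[13 16 11] head=0 tail=0 count=3

Answer: 13 16 11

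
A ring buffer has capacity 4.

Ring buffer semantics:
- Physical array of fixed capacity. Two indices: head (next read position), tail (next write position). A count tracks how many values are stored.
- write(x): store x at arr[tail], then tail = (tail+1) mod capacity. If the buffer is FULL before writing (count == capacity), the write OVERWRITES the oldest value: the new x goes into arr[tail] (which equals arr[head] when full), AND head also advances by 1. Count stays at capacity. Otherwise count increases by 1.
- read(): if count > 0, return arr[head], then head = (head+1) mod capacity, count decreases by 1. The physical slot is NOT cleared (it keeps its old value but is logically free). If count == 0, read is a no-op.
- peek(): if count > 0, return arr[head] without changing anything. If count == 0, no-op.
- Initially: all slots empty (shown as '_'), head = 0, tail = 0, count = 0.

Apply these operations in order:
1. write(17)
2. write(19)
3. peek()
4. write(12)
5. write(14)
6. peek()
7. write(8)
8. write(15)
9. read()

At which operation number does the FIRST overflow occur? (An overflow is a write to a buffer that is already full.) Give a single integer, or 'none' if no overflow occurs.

After op 1 (write(17)): arr=[17 _ _ _] head=0 tail=1 count=1
After op 2 (write(19)): arr=[17 19 _ _] head=0 tail=2 count=2
After op 3 (peek()): arr=[17 19 _ _] head=0 tail=2 count=2
After op 4 (write(12)): arr=[17 19 12 _] head=0 tail=3 count=3
After op 5 (write(14)): arr=[17 19 12 14] head=0 tail=0 count=4
After op 6 (peek()): arr=[17 19 12 14] head=0 tail=0 count=4
After op 7 (write(8)): arr=[8 19 12 14] head=1 tail=1 count=4
After op 8 (write(15)): arr=[8 15 12 14] head=2 tail=2 count=4
After op 9 (read()): arr=[8 15 12 14] head=3 tail=2 count=3

Answer: 7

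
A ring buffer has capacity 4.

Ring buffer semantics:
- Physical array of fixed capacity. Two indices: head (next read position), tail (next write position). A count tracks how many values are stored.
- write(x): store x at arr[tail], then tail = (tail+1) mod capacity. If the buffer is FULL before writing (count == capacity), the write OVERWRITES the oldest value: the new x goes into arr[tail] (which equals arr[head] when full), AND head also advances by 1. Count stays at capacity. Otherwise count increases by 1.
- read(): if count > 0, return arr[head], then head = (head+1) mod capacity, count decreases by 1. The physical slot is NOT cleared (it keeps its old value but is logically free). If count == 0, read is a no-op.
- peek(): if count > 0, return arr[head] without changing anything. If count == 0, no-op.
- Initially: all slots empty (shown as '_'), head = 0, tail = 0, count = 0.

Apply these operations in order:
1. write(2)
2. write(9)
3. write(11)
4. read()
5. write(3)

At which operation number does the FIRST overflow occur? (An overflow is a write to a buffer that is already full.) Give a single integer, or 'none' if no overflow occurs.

Answer: none

Derivation:
After op 1 (write(2)): arr=[2 _ _ _] head=0 tail=1 count=1
After op 2 (write(9)): arr=[2 9 _ _] head=0 tail=2 count=2
After op 3 (write(11)): arr=[2 9 11 _] head=0 tail=3 count=3
After op 4 (read()): arr=[2 9 11 _] head=1 tail=3 count=2
After op 5 (write(3)): arr=[2 9 11 3] head=1 tail=0 count=3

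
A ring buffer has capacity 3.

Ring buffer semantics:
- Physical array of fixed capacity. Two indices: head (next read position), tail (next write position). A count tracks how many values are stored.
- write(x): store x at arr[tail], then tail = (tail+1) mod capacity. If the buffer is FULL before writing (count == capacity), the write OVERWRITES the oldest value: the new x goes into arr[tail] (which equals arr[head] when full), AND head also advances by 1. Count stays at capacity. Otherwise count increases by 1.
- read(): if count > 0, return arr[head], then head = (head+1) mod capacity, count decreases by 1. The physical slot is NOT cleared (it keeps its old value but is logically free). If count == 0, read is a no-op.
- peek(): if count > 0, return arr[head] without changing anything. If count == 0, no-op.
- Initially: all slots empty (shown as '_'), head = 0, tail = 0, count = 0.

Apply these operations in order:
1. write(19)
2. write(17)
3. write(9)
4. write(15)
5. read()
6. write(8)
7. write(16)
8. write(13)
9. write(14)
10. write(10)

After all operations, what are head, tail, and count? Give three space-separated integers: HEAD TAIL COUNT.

Answer: 0 0 3

Derivation:
After op 1 (write(19)): arr=[19 _ _] head=0 tail=1 count=1
After op 2 (write(17)): arr=[19 17 _] head=0 tail=2 count=2
After op 3 (write(9)): arr=[19 17 9] head=0 tail=0 count=3
After op 4 (write(15)): arr=[15 17 9] head=1 tail=1 count=3
After op 5 (read()): arr=[15 17 9] head=2 tail=1 count=2
After op 6 (write(8)): arr=[15 8 9] head=2 tail=2 count=3
After op 7 (write(16)): arr=[15 8 16] head=0 tail=0 count=3
After op 8 (write(13)): arr=[13 8 16] head=1 tail=1 count=3
After op 9 (write(14)): arr=[13 14 16] head=2 tail=2 count=3
After op 10 (write(10)): arr=[13 14 10] head=0 tail=0 count=3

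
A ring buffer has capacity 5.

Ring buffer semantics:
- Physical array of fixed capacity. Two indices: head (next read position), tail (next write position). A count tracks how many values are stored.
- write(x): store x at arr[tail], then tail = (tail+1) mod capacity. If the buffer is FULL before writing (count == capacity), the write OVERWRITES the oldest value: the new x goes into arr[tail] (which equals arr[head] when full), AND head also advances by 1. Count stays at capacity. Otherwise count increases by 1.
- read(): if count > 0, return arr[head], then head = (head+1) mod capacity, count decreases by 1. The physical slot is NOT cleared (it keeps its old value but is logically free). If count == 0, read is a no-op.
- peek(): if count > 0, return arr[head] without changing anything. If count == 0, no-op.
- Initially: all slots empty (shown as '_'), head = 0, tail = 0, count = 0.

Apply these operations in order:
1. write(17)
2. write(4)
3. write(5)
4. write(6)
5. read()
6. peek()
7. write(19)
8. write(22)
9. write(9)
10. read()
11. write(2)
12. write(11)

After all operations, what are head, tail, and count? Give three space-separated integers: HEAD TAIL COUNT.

After op 1 (write(17)): arr=[17 _ _ _ _] head=0 tail=1 count=1
After op 2 (write(4)): arr=[17 4 _ _ _] head=0 tail=2 count=2
After op 3 (write(5)): arr=[17 4 5 _ _] head=0 tail=3 count=3
After op 4 (write(6)): arr=[17 4 5 6 _] head=0 tail=4 count=4
After op 5 (read()): arr=[17 4 5 6 _] head=1 tail=4 count=3
After op 6 (peek()): arr=[17 4 5 6 _] head=1 tail=4 count=3
After op 7 (write(19)): arr=[17 4 5 6 19] head=1 tail=0 count=4
After op 8 (write(22)): arr=[22 4 5 6 19] head=1 tail=1 count=5
After op 9 (write(9)): arr=[22 9 5 6 19] head=2 tail=2 count=5
After op 10 (read()): arr=[22 9 5 6 19] head=3 tail=2 count=4
After op 11 (write(2)): arr=[22 9 2 6 19] head=3 tail=3 count=5
After op 12 (write(11)): arr=[22 9 2 11 19] head=4 tail=4 count=5

Answer: 4 4 5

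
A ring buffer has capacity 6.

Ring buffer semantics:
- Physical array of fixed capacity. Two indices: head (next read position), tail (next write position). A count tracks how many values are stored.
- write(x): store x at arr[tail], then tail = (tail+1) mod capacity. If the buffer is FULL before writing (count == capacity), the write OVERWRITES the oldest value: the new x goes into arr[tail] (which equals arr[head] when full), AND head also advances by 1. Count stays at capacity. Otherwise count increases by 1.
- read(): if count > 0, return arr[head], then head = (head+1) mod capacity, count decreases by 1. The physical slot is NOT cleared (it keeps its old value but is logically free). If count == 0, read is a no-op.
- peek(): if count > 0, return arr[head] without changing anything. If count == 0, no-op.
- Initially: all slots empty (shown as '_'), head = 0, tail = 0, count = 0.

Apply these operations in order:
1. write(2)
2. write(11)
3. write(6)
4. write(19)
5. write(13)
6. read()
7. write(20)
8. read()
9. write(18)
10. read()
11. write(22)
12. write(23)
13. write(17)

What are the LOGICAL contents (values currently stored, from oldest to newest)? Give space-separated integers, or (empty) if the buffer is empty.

After op 1 (write(2)): arr=[2 _ _ _ _ _] head=0 tail=1 count=1
After op 2 (write(11)): arr=[2 11 _ _ _ _] head=0 tail=2 count=2
After op 3 (write(6)): arr=[2 11 6 _ _ _] head=0 tail=3 count=3
After op 4 (write(19)): arr=[2 11 6 19 _ _] head=0 tail=4 count=4
After op 5 (write(13)): arr=[2 11 6 19 13 _] head=0 tail=5 count=5
After op 6 (read()): arr=[2 11 6 19 13 _] head=1 tail=5 count=4
After op 7 (write(20)): arr=[2 11 6 19 13 20] head=1 tail=0 count=5
After op 8 (read()): arr=[2 11 6 19 13 20] head=2 tail=0 count=4
After op 9 (write(18)): arr=[18 11 6 19 13 20] head=2 tail=1 count=5
After op 10 (read()): arr=[18 11 6 19 13 20] head=3 tail=1 count=4
After op 11 (write(22)): arr=[18 22 6 19 13 20] head=3 tail=2 count=5
After op 12 (write(23)): arr=[18 22 23 19 13 20] head=3 tail=3 count=6
After op 13 (write(17)): arr=[18 22 23 17 13 20] head=4 tail=4 count=6

Answer: 13 20 18 22 23 17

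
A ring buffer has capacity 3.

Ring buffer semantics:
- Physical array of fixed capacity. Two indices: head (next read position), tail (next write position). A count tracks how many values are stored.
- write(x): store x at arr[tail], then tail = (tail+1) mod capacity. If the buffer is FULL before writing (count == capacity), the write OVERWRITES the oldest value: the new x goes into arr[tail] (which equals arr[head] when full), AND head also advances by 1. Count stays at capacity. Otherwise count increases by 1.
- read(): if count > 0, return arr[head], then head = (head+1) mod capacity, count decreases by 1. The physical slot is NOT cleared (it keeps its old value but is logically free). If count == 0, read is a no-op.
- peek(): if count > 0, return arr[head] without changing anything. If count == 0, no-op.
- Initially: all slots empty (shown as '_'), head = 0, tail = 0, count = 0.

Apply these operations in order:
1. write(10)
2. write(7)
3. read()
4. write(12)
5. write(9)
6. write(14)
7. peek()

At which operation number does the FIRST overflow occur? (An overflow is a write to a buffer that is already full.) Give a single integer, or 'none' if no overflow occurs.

After op 1 (write(10)): arr=[10 _ _] head=0 tail=1 count=1
After op 2 (write(7)): arr=[10 7 _] head=0 tail=2 count=2
After op 3 (read()): arr=[10 7 _] head=1 tail=2 count=1
After op 4 (write(12)): arr=[10 7 12] head=1 tail=0 count=2
After op 5 (write(9)): arr=[9 7 12] head=1 tail=1 count=3
After op 6 (write(14)): arr=[9 14 12] head=2 tail=2 count=3
After op 7 (peek()): arr=[9 14 12] head=2 tail=2 count=3

Answer: 6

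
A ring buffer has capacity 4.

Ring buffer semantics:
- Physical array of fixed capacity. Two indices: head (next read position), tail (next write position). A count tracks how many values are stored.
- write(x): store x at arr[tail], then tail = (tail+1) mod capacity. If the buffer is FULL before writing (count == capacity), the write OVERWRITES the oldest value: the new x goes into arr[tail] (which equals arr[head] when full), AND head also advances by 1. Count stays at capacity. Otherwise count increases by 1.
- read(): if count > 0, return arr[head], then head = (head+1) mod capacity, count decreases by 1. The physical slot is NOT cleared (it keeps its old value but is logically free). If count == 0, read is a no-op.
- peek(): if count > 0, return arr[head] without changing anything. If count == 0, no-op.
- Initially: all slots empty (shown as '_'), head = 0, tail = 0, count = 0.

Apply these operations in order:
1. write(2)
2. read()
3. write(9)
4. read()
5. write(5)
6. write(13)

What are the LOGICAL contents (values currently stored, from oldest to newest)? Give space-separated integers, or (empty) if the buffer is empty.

After op 1 (write(2)): arr=[2 _ _ _] head=0 tail=1 count=1
After op 2 (read()): arr=[2 _ _ _] head=1 tail=1 count=0
After op 3 (write(9)): arr=[2 9 _ _] head=1 tail=2 count=1
After op 4 (read()): arr=[2 9 _ _] head=2 tail=2 count=0
After op 5 (write(5)): arr=[2 9 5 _] head=2 tail=3 count=1
After op 6 (write(13)): arr=[2 9 5 13] head=2 tail=0 count=2

Answer: 5 13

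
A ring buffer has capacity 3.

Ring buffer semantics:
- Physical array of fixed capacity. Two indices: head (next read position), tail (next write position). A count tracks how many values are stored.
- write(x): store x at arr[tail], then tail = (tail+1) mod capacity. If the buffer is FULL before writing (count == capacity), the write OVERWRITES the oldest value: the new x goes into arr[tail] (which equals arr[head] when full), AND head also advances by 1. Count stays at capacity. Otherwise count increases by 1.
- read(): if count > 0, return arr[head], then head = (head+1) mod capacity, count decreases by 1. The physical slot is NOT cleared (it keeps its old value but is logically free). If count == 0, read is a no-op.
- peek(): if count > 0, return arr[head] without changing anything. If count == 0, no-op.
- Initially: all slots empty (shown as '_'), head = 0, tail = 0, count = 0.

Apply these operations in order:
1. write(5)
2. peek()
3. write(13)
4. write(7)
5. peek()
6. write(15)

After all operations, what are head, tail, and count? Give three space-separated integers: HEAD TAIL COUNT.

Answer: 1 1 3

Derivation:
After op 1 (write(5)): arr=[5 _ _] head=0 tail=1 count=1
After op 2 (peek()): arr=[5 _ _] head=0 tail=1 count=1
After op 3 (write(13)): arr=[5 13 _] head=0 tail=2 count=2
After op 4 (write(7)): arr=[5 13 7] head=0 tail=0 count=3
After op 5 (peek()): arr=[5 13 7] head=0 tail=0 count=3
After op 6 (write(15)): arr=[15 13 7] head=1 tail=1 count=3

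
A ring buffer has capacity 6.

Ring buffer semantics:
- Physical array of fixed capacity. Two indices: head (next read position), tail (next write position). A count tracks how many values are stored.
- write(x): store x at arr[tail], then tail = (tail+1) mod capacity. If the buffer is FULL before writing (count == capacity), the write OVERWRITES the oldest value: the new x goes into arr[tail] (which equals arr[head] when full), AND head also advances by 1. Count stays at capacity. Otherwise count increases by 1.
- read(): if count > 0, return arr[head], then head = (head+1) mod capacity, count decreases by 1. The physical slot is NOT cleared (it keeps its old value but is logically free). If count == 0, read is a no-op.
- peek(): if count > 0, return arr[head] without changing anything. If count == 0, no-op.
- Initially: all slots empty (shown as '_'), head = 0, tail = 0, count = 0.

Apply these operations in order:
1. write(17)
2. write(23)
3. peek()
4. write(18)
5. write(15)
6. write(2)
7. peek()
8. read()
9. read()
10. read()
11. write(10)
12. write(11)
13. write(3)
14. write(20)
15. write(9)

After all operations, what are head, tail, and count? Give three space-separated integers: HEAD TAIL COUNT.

Answer: 4 4 6

Derivation:
After op 1 (write(17)): arr=[17 _ _ _ _ _] head=0 tail=1 count=1
After op 2 (write(23)): arr=[17 23 _ _ _ _] head=0 tail=2 count=2
After op 3 (peek()): arr=[17 23 _ _ _ _] head=0 tail=2 count=2
After op 4 (write(18)): arr=[17 23 18 _ _ _] head=0 tail=3 count=3
After op 5 (write(15)): arr=[17 23 18 15 _ _] head=0 tail=4 count=4
After op 6 (write(2)): arr=[17 23 18 15 2 _] head=0 tail=5 count=5
After op 7 (peek()): arr=[17 23 18 15 2 _] head=0 tail=5 count=5
After op 8 (read()): arr=[17 23 18 15 2 _] head=1 tail=5 count=4
After op 9 (read()): arr=[17 23 18 15 2 _] head=2 tail=5 count=3
After op 10 (read()): arr=[17 23 18 15 2 _] head=3 tail=5 count=2
After op 11 (write(10)): arr=[17 23 18 15 2 10] head=3 tail=0 count=3
After op 12 (write(11)): arr=[11 23 18 15 2 10] head=3 tail=1 count=4
After op 13 (write(3)): arr=[11 3 18 15 2 10] head=3 tail=2 count=5
After op 14 (write(20)): arr=[11 3 20 15 2 10] head=3 tail=3 count=6
After op 15 (write(9)): arr=[11 3 20 9 2 10] head=4 tail=4 count=6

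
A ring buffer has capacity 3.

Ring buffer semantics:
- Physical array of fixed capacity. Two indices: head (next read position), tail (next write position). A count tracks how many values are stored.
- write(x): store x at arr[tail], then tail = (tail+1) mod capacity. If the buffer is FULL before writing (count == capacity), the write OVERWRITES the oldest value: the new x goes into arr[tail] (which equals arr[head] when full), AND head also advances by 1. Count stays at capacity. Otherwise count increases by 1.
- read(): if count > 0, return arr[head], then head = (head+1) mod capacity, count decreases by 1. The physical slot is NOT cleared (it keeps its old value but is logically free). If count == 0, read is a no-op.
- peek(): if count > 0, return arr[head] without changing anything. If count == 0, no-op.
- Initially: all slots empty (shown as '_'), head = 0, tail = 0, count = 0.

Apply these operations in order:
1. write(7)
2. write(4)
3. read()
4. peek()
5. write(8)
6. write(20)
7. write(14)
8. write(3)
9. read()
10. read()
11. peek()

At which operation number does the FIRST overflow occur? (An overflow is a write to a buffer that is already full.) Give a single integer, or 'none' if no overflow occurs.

After op 1 (write(7)): arr=[7 _ _] head=0 tail=1 count=1
After op 2 (write(4)): arr=[7 4 _] head=0 tail=2 count=2
After op 3 (read()): arr=[7 4 _] head=1 tail=2 count=1
After op 4 (peek()): arr=[7 4 _] head=1 tail=2 count=1
After op 5 (write(8)): arr=[7 4 8] head=1 tail=0 count=2
After op 6 (write(20)): arr=[20 4 8] head=1 tail=1 count=3
After op 7 (write(14)): arr=[20 14 8] head=2 tail=2 count=3
After op 8 (write(3)): arr=[20 14 3] head=0 tail=0 count=3
After op 9 (read()): arr=[20 14 3] head=1 tail=0 count=2
After op 10 (read()): arr=[20 14 3] head=2 tail=0 count=1
After op 11 (peek()): arr=[20 14 3] head=2 tail=0 count=1

Answer: 7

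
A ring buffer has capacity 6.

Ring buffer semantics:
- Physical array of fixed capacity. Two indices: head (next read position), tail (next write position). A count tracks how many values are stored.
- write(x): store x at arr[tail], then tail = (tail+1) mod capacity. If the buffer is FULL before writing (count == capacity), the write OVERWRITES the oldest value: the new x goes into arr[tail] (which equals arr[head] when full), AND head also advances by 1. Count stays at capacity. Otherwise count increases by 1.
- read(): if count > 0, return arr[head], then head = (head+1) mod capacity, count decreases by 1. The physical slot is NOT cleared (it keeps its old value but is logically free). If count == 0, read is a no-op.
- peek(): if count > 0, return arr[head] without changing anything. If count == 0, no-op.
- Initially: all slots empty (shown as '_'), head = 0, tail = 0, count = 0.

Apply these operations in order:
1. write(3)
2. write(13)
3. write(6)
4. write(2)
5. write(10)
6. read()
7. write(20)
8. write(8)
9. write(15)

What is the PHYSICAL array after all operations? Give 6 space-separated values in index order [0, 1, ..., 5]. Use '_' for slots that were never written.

Answer: 8 15 6 2 10 20

Derivation:
After op 1 (write(3)): arr=[3 _ _ _ _ _] head=0 tail=1 count=1
After op 2 (write(13)): arr=[3 13 _ _ _ _] head=0 tail=2 count=2
After op 3 (write(6)): arr=[3 13 6 _ _ _] head=0 tail=3 count=3
After op 4 (write(2)): arr=[3 13 6 2 _ _] head=0 tail=4 count=4
After op 5 (write(10)): arr=[3 13 6 2 10 _] head=0 tail=5 count=5
After op 6 (read()): arr=[3 13 6 2 10 _] head=1 tail=5 count=4
After op 7 (write(20)): arr=[3 13 6 2 10 20] head=1 tail=0 count=5
After op 8 (write(8)): arr=[8 13 6 2 10 20] head=1 tail=1 count=6
After op 9 (write(15)): arr=[8 15 6 2 10 20] head=2 tail=2 count=6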